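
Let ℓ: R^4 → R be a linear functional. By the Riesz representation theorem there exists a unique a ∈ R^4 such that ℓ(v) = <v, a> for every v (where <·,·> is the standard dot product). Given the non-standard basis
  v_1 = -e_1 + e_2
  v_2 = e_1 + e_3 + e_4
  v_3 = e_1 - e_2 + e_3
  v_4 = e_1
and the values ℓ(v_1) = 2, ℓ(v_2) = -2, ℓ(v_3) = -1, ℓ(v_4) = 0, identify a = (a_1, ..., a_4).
a = (0, 2, 1, -3)

Write a = (a_1, ..., a_4) in the standard basis. For each basis vector v_i, ℓ(v_i) = <v_i, a> is a linear equation in the a_j's. Collect the n equations into a matrix system V a = ℓ, where row i of V is v_i (expressed in the standard basis). Since V is invertible (lower-triangular with 1s on the diagonal, up to permutation), solve by back-substitution:
  V =
[[-1, 1, 0, 0],
 [1, 0, 1, 1],
 [1, -1, 1, 0],
 [1, 0, 0, 0]]
  V a = (2, -2, -1, 0)
Solving gives a = (0, 2, 1, -3).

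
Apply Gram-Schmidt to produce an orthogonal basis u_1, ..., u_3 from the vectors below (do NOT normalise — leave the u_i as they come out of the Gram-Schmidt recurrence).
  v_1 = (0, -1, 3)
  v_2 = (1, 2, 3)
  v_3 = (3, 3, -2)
Orthogonal basis:
  u_1 = (0, -1, 3)
  u_2 = (1, 27/10, 9/10)
  u_3 = (180/91, -60/91, -20/91)

Apply the Gram-Schmidt recurrence
  u_1 = v_1
  u_i = v_i − Σ_{j<i} ((v_i · u_j) / (u_j · u_j)) · u_j.

Step by step this gives:
  u_1 = (0, -1, 3)
  u_2 = (1, 27/10, 9/10)
  u_3 = (180/91, -60/91, -20/91)

Orthogonality check:
  u_2 · u_1 = 0 (should be 0)
  u_3 · u_1 = 0 (should be 0)
  u_3 · u_2 = 0 (should be 0)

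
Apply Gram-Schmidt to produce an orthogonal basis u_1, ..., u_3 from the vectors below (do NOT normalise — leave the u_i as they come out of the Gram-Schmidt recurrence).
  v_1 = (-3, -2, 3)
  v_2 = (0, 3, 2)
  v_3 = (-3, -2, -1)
Orthogonal basis:
  u_1 = (-3, -2, 3)
  u_2 = (0, 3, 2)
  u_3 = (-18/11, 108/143, -162/143)

Apply the Gram-Schmidt recurrence
  u_1 = v_1
  u_i = v_i − Σ_{j<i} ((v_i · u_j) / (u_j · u_j)) · u_j.

Step by step this gives:
  u_1 = (-3, -2, 3)
  u_2 = (0, 3, 2)
  u_3 = (-18/11, 108/143, -162/143)

Orthogonality check:
  u_2 · u_1 = 0 (should be 0)
  u_3 · u_1 = 0 (should be 0)
  u_3 · u_2 = 0 (should be 0)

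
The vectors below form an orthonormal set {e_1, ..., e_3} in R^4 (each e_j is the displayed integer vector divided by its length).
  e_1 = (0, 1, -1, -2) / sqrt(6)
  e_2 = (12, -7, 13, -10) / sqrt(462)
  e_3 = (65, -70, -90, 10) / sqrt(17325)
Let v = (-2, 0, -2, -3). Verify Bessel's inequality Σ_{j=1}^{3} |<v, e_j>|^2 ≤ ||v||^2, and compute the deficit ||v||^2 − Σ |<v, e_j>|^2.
Σ |<v, e_j>|^2 = 104/9; ||v||^2 = 17; deficit = 49/9

Write each e_j = u_j / sqrt(<u_j, u_j>) where u_j is the displayed integer vector. Then <v, e_j> = <v, u_j> / sqrt(<u_j, u_j>), so |<v, e_j>|^2 = <v, u_j>^2 / <u_j, u_j>.
Coefficients: <v, e_1> = 8/sqrt(6), <v, e_2> = -20/sqrt(462), <v, e_3> = 20/sqrt(17325).
Square and sum: Σ |<v, e_j>|^2 = 104/9.
Compute ||v||^2 = v·v = 17.
Deficit = 17 − 104/9 = 49/9 ≥ 0, confirming Bessel's inequality. (The deficit equals ||v − Σ <v,e_j> e_j||^2, the squared distance from v to span{e_j}.)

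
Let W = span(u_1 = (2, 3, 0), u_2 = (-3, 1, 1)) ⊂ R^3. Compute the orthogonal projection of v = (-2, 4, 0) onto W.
proj_W(v) = (-113/67, 254/67, 77/67)

Set up U = [u_1 | ... | u_2] ∈ R^(3×2). The projector onto W = col(U) is P = U (U^T U)^(-1) U^T.
Compute U^T U =
  [13, -3]
  [-3, 11],
and U^T v = (8, 10).
Solve U^T U · c = U^T v for the coefficients: c = (59/67, 77/67). The projection is proj_W(v) = U c.
Check: (v - proj_W(v)) · u_1 = 0  (should be 0).
Check: (v - proj_W(v)) · u_2 = 0  (should be 0).
Result: proj_W(v) = (-113/67, 254/67, 77/67).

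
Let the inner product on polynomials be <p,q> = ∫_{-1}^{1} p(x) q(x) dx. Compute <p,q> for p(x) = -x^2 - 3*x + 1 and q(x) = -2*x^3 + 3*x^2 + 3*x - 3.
<p,q> = -34/5

Expand the product: p(x)·q(x) = 2*x^5 + 3*x^4 - 14*x^3 - 3*x^2 + 12*x - 3.
∫_{-1}^{1} of each monomial x^k gives [2/(k+1) if k even, 0 if k odd]. Integrating term-by-term (or equivalently evaluating the antiderivative F(x) = x^6/3 + 3*x^5/5 - 7*x^4/2 - x^3 + 6*x^2 - 3*x at the endpoints):
  F(1) − F(−1) = -17/30 − (187/30) = -34/5.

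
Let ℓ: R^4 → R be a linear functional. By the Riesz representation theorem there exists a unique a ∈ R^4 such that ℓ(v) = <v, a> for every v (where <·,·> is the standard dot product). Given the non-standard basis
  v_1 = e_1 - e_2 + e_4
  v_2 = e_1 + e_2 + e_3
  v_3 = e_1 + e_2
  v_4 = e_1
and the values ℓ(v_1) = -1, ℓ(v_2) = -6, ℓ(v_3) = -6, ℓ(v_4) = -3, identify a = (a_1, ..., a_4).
a = (-3, -3, 0, -1)

Write a = (a_1, ..., a_4) in the standard basis. For each basis vector v_i, ℓ(v_i) = <v_i, a> is a linear equation in the a_j's. Collect the n equations into a matrix system V a = ℓ, where row i of V is v_i (expressed in the standard basis). Since V is invertible (lower-triangular with 1s on the diagonal, up to permutation), solve by back-substitution:
  V =
[[1, -1, 0, 1],
 [1, 1, 1, 0],
 [1, 1, 0, 0],
 [1, 0, 0, 0]]
  V a = (-1, -6, -6, -3)
Solving gives a = (-3, -3, 0, -1).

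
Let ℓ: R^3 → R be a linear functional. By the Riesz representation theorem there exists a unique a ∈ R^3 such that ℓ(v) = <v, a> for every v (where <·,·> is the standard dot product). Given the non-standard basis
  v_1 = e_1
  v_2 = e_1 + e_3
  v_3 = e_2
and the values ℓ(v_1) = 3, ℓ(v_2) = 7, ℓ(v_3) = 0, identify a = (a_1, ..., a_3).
a = (3, 0, 4)

Write a = (a_1, ..., a_3) in the standard basis. For each basis vector v_i, ℓ(v_i) = <v_i, a> is a linear equation in the a_j's. Collect the n equations into a matrix system V a = ℓ, where row i of V is v_i (expressed in the standard basis). Since V is invertible (lower-triangular with 1s on the diagonal, up to permutation), solve by back-substitution:
  V =
[[1, 0, 0],
 [1, 0, 1],
 [0, 1, 0]]
  V a = (3, 7, 0)
Solving gives a = (3, 0, 4).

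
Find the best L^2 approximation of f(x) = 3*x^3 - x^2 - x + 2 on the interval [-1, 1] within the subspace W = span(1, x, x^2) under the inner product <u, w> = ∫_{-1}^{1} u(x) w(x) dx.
g(x) = -x^2 + 4*x/5 + 2

The best approximation g ∈ W is the orthogonal projection of f onto W. Writing g = a_0 + a_1 x + a_2 x^2, the coefficients solve the normal equations G · a = b where
  G_{ij} = <φ_i, φ_j> and b_i = <f, φ_i>, with φ_0 = 1, φ_1 = x, φ_2 = x^2.
G =
  [2, 0, 2/3]
  [0, 2/3, 0]
  [2/3, 0, 2/5],
b = (10/3, 8/15, 14/15).
Solving gives a_0 = 2, a_1 = 4/5, a_2 = -1, so
  g(x) = -x^2 + 4*x/5 + 2.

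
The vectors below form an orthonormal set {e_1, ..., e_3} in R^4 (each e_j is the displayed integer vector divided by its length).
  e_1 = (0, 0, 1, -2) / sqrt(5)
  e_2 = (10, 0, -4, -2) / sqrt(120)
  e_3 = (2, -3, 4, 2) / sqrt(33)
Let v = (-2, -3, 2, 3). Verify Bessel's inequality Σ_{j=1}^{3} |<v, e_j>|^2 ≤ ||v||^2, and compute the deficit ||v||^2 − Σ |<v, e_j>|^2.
Σ |<v, e_j>|^2 = 523/22; ||v||^2 = 26; deficit = 49/22

Write each e_j = u_j / sqrt(<u_j, u_j>) where u_j is the displayed integer vector. Then <v, e_j> = <v, u_j> / sqrt(<u_j, u_j>), so |<v, e_j>|^2 = <v, u_j>^2 / <u_j, u_j>.
Coefficients: <v, e_1> = -4/sqrt(5), <v, e_2> = -34/sqrt(120), <v, e_3> = 19/sqrt(33).
Square and sum: Σ |<v, e_j>|^2 = 523/22.
Compute ||v||^2 = v·v = 26.
Deficit = 26 − 523/22 = 49/22 ≥ 0, confirming Bessel's inequality. (The deficit equals ||v − Σ <v,e_j> e_j||^2, the squared distance from v to span{e_j}.)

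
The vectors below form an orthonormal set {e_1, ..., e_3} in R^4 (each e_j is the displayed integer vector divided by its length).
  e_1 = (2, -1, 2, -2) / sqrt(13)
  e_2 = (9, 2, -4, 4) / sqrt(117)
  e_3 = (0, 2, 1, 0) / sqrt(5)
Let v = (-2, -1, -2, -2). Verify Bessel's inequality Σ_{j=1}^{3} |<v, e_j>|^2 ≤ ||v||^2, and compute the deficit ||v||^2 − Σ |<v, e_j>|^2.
Σ |<v, e_j>|^2 = 329/45; ||v||^2 = 13; deficit = 256/45

Write each e_j = u_j / sqrt(<u_j, u_j>) where u_j is the displayed integer vector. Then <v, e_j> = <v, u_j> / sqrt(<u_j, u_j>), so |<v, e_j>|^2 = <v, u_j>^2 / <u_j, u_j>.
Coefficients: <v, e_1> = -3/sqrt(13), <v, e_2> = -20/sqrt(117), <v, e_3> = -4/sqrt(5).
Square and sum: Σ |<v, e_j>|^2 = 329/45.
Compute ||v||^2 = v·v = 13.
Deficit = 13 − 329/45 = 256/45 ≥ 0, confirming Bessel's inequality. (The deficit equals ||v − Σ <v,e_j> e_j||^2, the squared distance from v to span{e_j}.)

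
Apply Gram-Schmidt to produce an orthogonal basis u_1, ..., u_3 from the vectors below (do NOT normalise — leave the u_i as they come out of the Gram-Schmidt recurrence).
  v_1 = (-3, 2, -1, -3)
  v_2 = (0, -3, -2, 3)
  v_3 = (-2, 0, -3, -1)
Orthogonal basis:
  u_1 = (-3, 2, -1, -3)
  u_2 = (-39/23, -43/23, -59/23, 30/23)
  u_3 = (235/337, 69/337, -258/337, -103/337)

Apply the Gram-Schmidt recurrence
  u_1 = v_1
  u_i = v_i − Σ_{j<i} ((v_i · u_j) / (u_j · u_j)) · u_j.

Step by step this gives:
  u_1 = (-3, 2, -1, -3)
  u_2 = (-39/23, -43/23, -59/23, 30/23)
  u_3 = (235/337, 69/337, -258/337, -103/337)

Orthogonality check:
  u_2 · u_1 = 0 (should be 0)
  u_3 · u_1 = 0 (should be 0)
  u_3 · u_2 = 0 (should be 0)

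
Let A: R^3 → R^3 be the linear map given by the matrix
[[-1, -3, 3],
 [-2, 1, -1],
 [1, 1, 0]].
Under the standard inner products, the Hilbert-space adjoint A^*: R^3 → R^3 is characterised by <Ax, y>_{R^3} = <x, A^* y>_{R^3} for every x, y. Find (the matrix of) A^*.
A^* = A^T =
[[-1, -2, 1],
 [-3, 1, 1],
 [3, -1, 0]]

For real matrices with standard dot products, the defining identity <Ax, y> = <x, A^* y> gives (Ax)^T y = x^T (A^*) y, i.e. x^T A^T y = x^T (A^*) y. Since this holds for all x, y, we must have A^* = A^T. Therefore
A^* =
[[-1, -2, 1],
 [-3, 1, 1],
 [3, -1, 0]].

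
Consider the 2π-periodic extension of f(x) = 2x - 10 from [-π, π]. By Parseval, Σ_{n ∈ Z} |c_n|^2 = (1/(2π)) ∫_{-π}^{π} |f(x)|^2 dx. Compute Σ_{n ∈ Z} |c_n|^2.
Σ |c_n|^2 = 4π^2/3 + 100

Expand and integrate term by term over [-π, π]:
  ∫ (2x)^2 dx = 4·(2π^3/3); ∫ 2·2·(-10)·x dx = 0 (odd integrand); ∫ (-10)^2 dx = 100·2π.
So (1/(2π)) ∫_{-π}^{π} (2x - 10)^2 dx = 4π^2/3 + 100 = 4π^2/3 + 100.
Parseval ⇒ Σ |c_n|^2 = 4π^2/3 + 100.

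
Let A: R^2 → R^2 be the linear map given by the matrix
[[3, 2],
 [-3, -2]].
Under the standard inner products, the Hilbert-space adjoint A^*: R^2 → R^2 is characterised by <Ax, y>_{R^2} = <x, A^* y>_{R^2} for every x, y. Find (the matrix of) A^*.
A^* = A^T =
[[3, -3],
 [2, -2]]

For real matrices with standard dot products, the defining identity <Ax, y> = <x, A^* y> gives (Ax)^T y = x^T (A^*) y, i.e. x^T A^T y = x^T (A^*) y. Since this holds for all x, y, we must have A^* = A^T. Therefore
A^* =
[[3, -3],
 [2, -2]].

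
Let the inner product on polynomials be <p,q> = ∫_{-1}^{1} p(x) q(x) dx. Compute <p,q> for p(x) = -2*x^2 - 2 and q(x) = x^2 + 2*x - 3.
<p,q> = 208/15

Expand the product: p(x)·q(x) = -2*x^4 - 4*x^3 + 4*x^2 - 4*x + 6.
∫_{-1}^{1} of each monomial x^k gives [2/(k+1) if k even, 0 if k odd]. Integrating term-by-term (or equivalently evaluating the antiderivative F(x) = -2*x^5/5 - x^4 + 4*x^3/3 - 2*x^2 + 6*x at the endpoints):
  F(1) − F(−1) = 59/15 − (-149/15) = 208/15.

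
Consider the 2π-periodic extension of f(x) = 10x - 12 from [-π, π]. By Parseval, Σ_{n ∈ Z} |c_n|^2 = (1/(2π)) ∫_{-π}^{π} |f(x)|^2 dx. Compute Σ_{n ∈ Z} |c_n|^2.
Σ |c_n|^2 = 100π^2/3 + 144

Expand and integrate term by term over [-π, π]:
  ∫ (10x)^2 dx = 100·(2π^3/3); ∫ 2·10·(-12)·x dx = 0 (odd integrand); ∫ (-12)^2 dx = 144·2π.
So (1/(2π)) ∫_{-π}^{π} (10x - 12)^2 dx = 100π^2/3 + 144 = 100π^2/3 + 144.
Parseval ⇒ Σ |c_n|^2 = 100π^2/3 + 144.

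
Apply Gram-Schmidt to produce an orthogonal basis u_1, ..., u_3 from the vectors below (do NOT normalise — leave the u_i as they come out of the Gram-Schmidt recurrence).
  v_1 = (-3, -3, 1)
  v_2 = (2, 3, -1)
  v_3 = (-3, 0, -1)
Orthogonal basis:
  u_1 = (-3, -3, 1)
  u_2 = (-10/19, 9/19, -3/19)
  u_3 = (0, -3/10, -9/10)

Apply the Gram-Schmidt recurrence
  u_1 = v_1
  u_i = v_i − Σ_{j<i} ((v_i · u_j) / (u_j · u_j)) · u_j.

Step by step this gives:
  u_1 = (-3, -3, 1)
  u_2 = (-10/19, 9/19, -3/19)
  u_3 = (0, -3/10, -9/10)

Orthogonality check:
  u_2 · u_1 = 0 (should be 0)
  u_3 · u_1 = 0 (should be 0)
  u_3 · u_2 = 0 (should be 0)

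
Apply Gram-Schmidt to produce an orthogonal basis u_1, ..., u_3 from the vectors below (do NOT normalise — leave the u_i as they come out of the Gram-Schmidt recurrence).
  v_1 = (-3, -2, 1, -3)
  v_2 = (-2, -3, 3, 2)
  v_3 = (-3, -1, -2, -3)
Orthogonal basis:
  u_1 = (-3, -2, 1, -3)
  u_2 = (-19/23, -51/23, 60/23, 73/23)
  u_3 = (-48/47, -20/47, -76/47, 36/47)

Apply the Gram-Schmidt recurrence
  u_1 = v_1
  u_i = v_i − Σ_{j<i} ((v_i · u_j) / (u_j · u_j)) · u_j.

Step by step this gives:
  u_1 = (-3, -2, 1, -3)
  u_2 = (-19/23, -51/23, 60/23, 73/23)
  u_3 = (-48/47, -20/47, -76/47, 36/47)

Orthogonality check:
  u_2 · u_1 = 0 (should be 0)
  u_3 · u_1 = 0 (should be 0)
  u_3 · u_2 = 0 (should be 0)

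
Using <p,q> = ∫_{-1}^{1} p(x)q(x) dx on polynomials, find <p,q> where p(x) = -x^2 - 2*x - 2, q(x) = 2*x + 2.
<p,q> = -12

Expand the product: p(x)·q(x) = -2*x^3 - 6*x^2 - 8*x - 4.
∫_{-1}^{1} of each monomial x^k gives [2/(k+1) if k even, 0 if k odd]. Integrating term-by-term (or equivalently evaluating the antiderivative F(x) = -x^4/2 - 2*x^3 - 4*x^2 - 4*x at the endpoints):
  F(1) − F(−1) = -21/2 − (3/2) = -12.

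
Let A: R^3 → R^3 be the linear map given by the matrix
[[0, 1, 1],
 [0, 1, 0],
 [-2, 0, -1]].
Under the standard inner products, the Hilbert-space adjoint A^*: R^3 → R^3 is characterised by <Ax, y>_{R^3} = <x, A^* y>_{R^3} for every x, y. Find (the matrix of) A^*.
A^* = A^T =
[[0, 0, -2],
 [1, 1, 0],
 [1, 0, -1]]

For real matrices with standard dot products, the defining identity <Ax, y> = <x, A^* y> gives (Ax)^T y = x^T (A^*) y, i.e. x^T A^T y = x^T (A^*) y. Since this holds for all x, y, we must have A^* = A^T. Therefore
A^* =
[[0, 0, -2],
 [1, 1, 0],
 [1, 0, -1]].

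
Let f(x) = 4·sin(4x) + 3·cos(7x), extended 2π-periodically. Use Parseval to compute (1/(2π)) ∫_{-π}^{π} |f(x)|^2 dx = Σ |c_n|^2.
Σ |c_n|^2 = 25/2

Expand |f|^2 and use orthogonality of {sin(nx), cos(mx)} on [-π, π]:
  ∫_{-π}^{π} sin(nx)^2 dx = π, ∫ cos(mx)^2 dx = π, and cross terms integrate to 0.
So ∫_{-π}^{π} f(x)^2 dx = 4^2 · π + 3^2 · π = (16 + 9)π.
Divide by 2π: (16 + 9)/2 = 25/2.
By Parseval, this equals Σ |c_n|^2.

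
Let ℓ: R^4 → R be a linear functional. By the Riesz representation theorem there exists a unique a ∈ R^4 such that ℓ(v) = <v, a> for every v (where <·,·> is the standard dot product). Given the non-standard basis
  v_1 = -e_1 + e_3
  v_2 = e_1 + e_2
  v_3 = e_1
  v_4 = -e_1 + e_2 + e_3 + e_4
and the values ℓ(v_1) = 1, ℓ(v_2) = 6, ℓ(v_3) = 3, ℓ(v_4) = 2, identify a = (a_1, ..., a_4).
a = (3, 3, 4, -2)

Write a = (a_1, ..., a_4) in the standard basis. For each basis vector v_i, ℓ(v_i) = <v_i, a> is a linear equation in the a_j's. Collect the n equations into a matrix system V a = ℓ, where row i of V is v_i (expressed in the standard basis). Since V is invertible (lower-triangular with 1s on the diagonal, up to permutation), solve by back-substitution:
  V =
[[-1, 0, 1, 0],
 [1, 1, 0, 0],
 [1, 0, 0, 0],
 [-1, 1, 1, 1]]
  V a = (1, 6, 3, 2)
Solving gives a = (3, 3, 4, -2).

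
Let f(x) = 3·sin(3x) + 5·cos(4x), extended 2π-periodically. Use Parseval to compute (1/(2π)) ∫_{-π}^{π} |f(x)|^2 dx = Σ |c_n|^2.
Σ |c_n|^2 = 17

Expand |f|^2 and use orthogonality of {sin(nx), cos(mx)} on [-π, π]:
  ∫_{-π}^{π} sin(nx)^2 dx = π, ∫ cos(mx)^2 dx = π, and cross terms integrate to 0.
So ∫_{-π}^{π} f(x)^2 dx = 3^2 · π + 5^2 · π = (9 + 25)π.
Divide by 2π: (9 + 25)/2 = 17.
By Parseval, this equals Σ |c_n|^2.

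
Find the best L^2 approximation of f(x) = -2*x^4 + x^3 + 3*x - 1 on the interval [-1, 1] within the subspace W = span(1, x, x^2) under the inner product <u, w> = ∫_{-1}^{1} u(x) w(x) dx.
g(x) = -12*x^2/7 + 18*x/5 - 29/35

The best approximation g ∈ W is the orthogonal projection of f onto W. Writing g = a_0 + a_1 x + a_2 x^2, the coefficients solve the normal equations G · a = b where
  G_{ij} = <φ_i, φ_j> and b_i = <f, φ_i>, with φ_0 = 1, φ_1 = x, φ_2 = x^2.
G =
  [2, 0, 2/3]
  [0, 2/3, 0]
  [2/3, 0, 2/5],
b = (-14/5, 12/5, -26/21).
Solving gives a_0 = -29/35, a_1 = 18/5, a_2 = -12/7, so
  g(x) = -12*x^2/7 + 18*x/5 - 29/35.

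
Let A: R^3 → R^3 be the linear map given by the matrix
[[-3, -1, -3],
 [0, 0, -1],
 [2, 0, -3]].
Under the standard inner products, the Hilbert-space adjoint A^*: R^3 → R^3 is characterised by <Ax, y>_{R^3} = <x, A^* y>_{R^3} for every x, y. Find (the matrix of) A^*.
A^* = A^T =
[[-3, 0, 2],
 [-1, 0, 0],
 [-3, -1, -3]]

For real matrices with standard dot products, the defining identity <Ax, y> = <x, A^* y> gives (Ax)^T y = x^T (A^*) y, i.e. x^T A^T y = x^T (A^*) y. Since this holds for all x, y, we must have A^* = A^T. Therefore
A^* =
[[-3, 0, 2],
 [-1, 0, 0],
 [-3, -1, -3]].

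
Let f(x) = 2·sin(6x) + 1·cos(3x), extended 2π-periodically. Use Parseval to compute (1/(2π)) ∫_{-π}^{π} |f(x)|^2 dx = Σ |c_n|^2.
Σ |c_n|^2 = 5/2

Expand |f|^2 and use orthogonality of {sin(nx), cos(mx)} on [-π, π]:
  ∫_{-π}^{π} sin(nx)^2 dx = π, ∫ cos(mx)^2 dx = π, and cross terms integrate to 0.
So ∫_{-π}^{π} f(x)^2 dx = 2^2 · π + 1^2 · π = (4 + 1)π.
Divide by 2π: (4 + 1)/2 = 5/2.
By Parseval, this equals Σ |c_n|^2.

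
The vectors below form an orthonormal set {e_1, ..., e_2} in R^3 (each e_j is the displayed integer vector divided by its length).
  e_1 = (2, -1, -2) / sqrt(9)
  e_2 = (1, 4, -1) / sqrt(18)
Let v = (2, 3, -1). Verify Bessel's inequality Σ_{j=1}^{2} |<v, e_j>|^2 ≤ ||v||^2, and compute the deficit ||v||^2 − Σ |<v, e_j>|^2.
Σ |<v, e_j>|^2 = 27/2; ||v||^2 = 14; deficit = 1/2

Write each e_j = u_j / sqrt(<u_j, u_j>) where u_j is the displayed integer vector. Then <v, e_j> = <v, u_j> / sqrt(<u_j, u_j>), so |<v, e_j>|^2 = <v, u_j>^2 / <u_j, u_j>.
Coefficients: <v, e_1> = 3/sqrt(9), <v, e_2> = 15/sqrt(18).
Square and sum: Σ |<v, e_j>|^2 = 27/2.
Compute ||v||^2 = v·v = 14.
Deficit = 14 − 27/2 = 1/2 ≥ 0, confirming Bessel's inequality. (The deficit equals ||v − Σ <v,e_j> e_j||^2, the squared distance from v to span{e_j}.)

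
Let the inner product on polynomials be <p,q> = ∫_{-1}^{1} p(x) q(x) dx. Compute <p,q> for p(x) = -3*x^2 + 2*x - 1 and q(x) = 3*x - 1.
<p,q> = 8

Expand the product: p(x)·q(x) = -9*x^3 + 9*x^2 - 5*x + 1.
∫_{-1}^{1} of each monomial x^k gives [2/(k+1) if k even, 0 if k odd]. Integrating term-by-term (or equivalently evaluating the antiderivative F(x) = -9*x^4/4 + 3*x^3 - 5*x^2/2 + x at the endpoints):
  F(1) − F(−1) = -3/4 − (-35/4) = 8.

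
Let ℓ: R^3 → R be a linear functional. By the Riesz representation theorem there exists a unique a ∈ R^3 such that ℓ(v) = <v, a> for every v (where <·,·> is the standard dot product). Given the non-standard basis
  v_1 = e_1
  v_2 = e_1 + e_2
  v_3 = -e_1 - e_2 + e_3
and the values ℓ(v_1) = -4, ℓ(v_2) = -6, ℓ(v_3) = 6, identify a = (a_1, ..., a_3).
a = (-4, -2, 0)

Write a = (a_1, ..., a_3) in the standard basis. For each basis vector v_i, ℓ(v_i) = <v_i, a> is a linear equation in the a_j's. Collect the n equations into a matrix system V a = ℓ, where row i of V is v_i (expressed in the standard basis). Since V is invertible (lower-triangular with 1s on the diagonal, up to permutation), solve by back-substitution:
  V =
[[1, 0, 0],
 [1, 1, 0],
 [-1, -1, 1]]
  V a = (-4, -6, 6)
Solving gives a = (-4, -2, 0).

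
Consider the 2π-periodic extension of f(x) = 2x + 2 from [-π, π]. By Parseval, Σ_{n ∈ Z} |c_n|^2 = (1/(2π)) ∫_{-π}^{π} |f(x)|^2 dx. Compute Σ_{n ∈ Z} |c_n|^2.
Σ |c_n|^2 = 4π^2/3 + 4

Expand and integrate term by term over [-π, π]:
  ∫ (2x)^2 dx = 4·(2π^3/3); ∫ 2·2·(2)·x dx = 0 (odd integrand); ∫ 2^2 dx = 4·2π.
So (1/(2π)) ∫_{-π}^{π} (2x + 2)^2 dx = 4π^2/3 + 4 = 4π^2/3 + 4.
Parseval ⇒ Σ |c_n|^2 = 4π^2/3 + 4.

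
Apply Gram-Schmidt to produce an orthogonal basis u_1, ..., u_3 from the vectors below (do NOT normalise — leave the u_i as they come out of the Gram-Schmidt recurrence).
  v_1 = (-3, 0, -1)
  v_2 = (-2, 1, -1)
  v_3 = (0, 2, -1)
Orthogonal basis:
  u_1 = (-3, 0, -1)
  u_2 = (1/10, 1, -3/10)
  u_3 = (1/11, -1/11, -3/11)

Apply the Gram-Schmidt recurrence
  u_1 = v_1
  u_i = v_i − Σ_{j<i} ((v_i · u_j) / (u_j · u_j)) · u_j.

Step by step this gives:
  u_1 = (-3, 0, -1)
  u_2 = (1/10, 1, -3/10)
  u_3 = (1/11, -1/11, -3/11)

Orthogonality check:
  u_2 · u_1 = 0 (should be 0)
  u_3 · u_1 = 0 (should be 0)
  u_3 · u_2 = 0 (should be 0)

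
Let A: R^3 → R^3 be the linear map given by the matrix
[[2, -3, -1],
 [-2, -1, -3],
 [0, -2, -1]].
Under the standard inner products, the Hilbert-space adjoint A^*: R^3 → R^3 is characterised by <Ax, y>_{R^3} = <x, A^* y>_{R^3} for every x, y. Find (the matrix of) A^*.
A^* = A^T =
[[2, -2, 0],
 [-3, -1, -2],
 [-1, -3, -1]]

For real matrices with standard dot products, the defining identity <Ax, y> = <x, A^* y> gives (Ax)^T y = x^T (A^*) y, i.e. x^T A^T y = x^T (A^*) y. Since this holds for all x, y, we must have A^* = A^T. Therefore
A^* =
[[2, -2, 0],
 [-3, -1, -2],
 [-1, -3, -1]].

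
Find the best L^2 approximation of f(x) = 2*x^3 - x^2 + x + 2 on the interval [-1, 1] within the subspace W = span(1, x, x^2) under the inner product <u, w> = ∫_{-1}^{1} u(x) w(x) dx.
g(x) = -x^2 + 11*x/5 + 2

The best approximation g ∈ W is the orthogonal projection of f onto W. Writing g = a_0 + a_1 x + a_2 x^2, the coefficients solve the normal equations G · a = b where
  G_{ij} = <φ_i, φ_j> and b_i = <f, φ_i>, with φ_0 = 1, φ_1 = x, φ_2 = x^2.
G =
  [2, 0, 2/3]
  [0, 2/3, 0]
  [2/3, 0, 2/5],
b = (10/3, 22/15, 14/15).
Solving gives a_0 = 2, a_1 = 11/5, a_2 = -1, so
  g(x) = -x^2 + 11*x/5 + 2.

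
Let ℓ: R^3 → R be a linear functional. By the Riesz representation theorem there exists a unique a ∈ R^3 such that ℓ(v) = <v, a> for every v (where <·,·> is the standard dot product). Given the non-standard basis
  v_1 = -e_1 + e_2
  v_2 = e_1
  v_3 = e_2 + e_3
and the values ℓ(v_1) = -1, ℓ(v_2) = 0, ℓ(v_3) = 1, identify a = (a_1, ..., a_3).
a = (0, -1, 2)

Write a = (a_1, ..., a_3) in the standard basis. For each basis vector v_i, ℓ(v_i) = <v_i, a> is a linear equation in the a_j's. Collect the n equations into a matrix system V a = ℓ, where row i of V is v_i (expressed in the standard basis). Since V is invertible (lower-triangular with 1s on the diagonal, up to permutation), solve by back-substitution:
  V =
[[-1, 1, 0],
 [1, 0, 0],
 [0, 1, 1]]
  V a = (-1, 0, 1)
Solving gives a = (0, -1, 2).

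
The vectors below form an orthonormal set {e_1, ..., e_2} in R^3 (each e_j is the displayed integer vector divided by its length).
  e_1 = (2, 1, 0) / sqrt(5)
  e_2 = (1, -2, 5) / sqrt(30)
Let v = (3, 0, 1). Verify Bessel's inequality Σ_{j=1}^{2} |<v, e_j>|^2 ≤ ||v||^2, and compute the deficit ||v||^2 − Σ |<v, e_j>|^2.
Σ |<v, e_j>|^2 = 28/3; ||v||^2 = 10; deficit = 2/3

Write each e_j = u_j / sqrt(<u_j, u_j>) where u_j is the displayed integer vector. Then <v, e_j> = <v, u_j> / sqrt(<u_j, u_j>), so |<v, e_j>|^2 = <v, u_j>^2 / <u_j, u_j>.
Coefficients: <v, e_1> = 6/sqrt(5), <v, e_2> = 8/sqrt(30).
Square and sum: Σ |<v, e_j>|^2 = 28/3.
Compute ||v||^2 = v·v = 10.
Deficit = 10 − 28/3 = 2/3 ≥ 0, confirming Bessel's inequality. (The deficit equals ||v − Σ <v,e_j> e_j||^2, the squared distance from v to span{e_j}.)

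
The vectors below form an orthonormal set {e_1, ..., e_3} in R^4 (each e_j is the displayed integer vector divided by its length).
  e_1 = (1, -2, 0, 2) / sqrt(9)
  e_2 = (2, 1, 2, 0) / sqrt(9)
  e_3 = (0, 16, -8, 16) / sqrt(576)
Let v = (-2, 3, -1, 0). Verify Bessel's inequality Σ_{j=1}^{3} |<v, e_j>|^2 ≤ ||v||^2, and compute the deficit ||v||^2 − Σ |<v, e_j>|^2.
Σ |<v, e_j>|^2 = 122/9; ||v||^2 = 14; deficit = 4/9

Write each e_j = u_j / sqrt(<u_j, u_j>) where u_j is the displayed integer vector. Then <v, e_j> = <v, u_j> / sqrt(<u_j, u_j>), so |<v, e_j>|^2 = <v, u_j>^2 / <u_j, u_j>.
Coefficients: <v, e_1> = -8/sqrt(9), <v, e_2> = -3/sqrt(9), <v, e_3> = 56/sqrt(576).
Square and sum: Σ |<v, e_j>|^2 = 122/9.
Compute ||v||^2 = v·v = 14.
Deficit = 14 − 122/9 = 4/9 ≥ 0, confirming Bessel's inequality. (The deficit equals ||v − Σ <v,e_j> e_j||^2, the squared distance from v to span{e_j}.)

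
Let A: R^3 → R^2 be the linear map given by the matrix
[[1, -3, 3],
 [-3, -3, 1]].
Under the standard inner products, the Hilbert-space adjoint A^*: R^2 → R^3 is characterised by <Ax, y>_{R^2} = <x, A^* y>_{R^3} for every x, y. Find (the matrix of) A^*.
A^* = A^T =
[[1, -3],
 [-3, -3],
 [3, 1]]

For real matrices with standard dot products, the defining identity <Ax, y> = <x, A^* y> gives (Ax)^T y = x^T (A^*) y, i.e. x^T A^T y = x^T (A^*) y. Since this holds for all x, y, we must have A^* = A^T. Therefore
A^* =
[[1, -3],
 [-3, -3],
 [3, 1]].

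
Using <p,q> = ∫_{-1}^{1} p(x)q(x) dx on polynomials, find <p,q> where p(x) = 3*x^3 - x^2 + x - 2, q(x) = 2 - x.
<p,q> = -56/5

Expand the product: p(x)·q(x) = -3*x^4 + 7*x^3 - 3*x^2 + 4*x - 4.
∫_{-1}^{1} of each monomial x^k gives [2/(k+1) if k even, 0 if k odd]. Integrating term-by-term (or equivalently evaluating the antiderivative F(x) = -3*x^5/5 + 7*x^4/4 - x^3 + 2*x^2 - 4*x at the endpoints):
  F(1) − F(−1) = -37/20 − (187/20) = -56/5.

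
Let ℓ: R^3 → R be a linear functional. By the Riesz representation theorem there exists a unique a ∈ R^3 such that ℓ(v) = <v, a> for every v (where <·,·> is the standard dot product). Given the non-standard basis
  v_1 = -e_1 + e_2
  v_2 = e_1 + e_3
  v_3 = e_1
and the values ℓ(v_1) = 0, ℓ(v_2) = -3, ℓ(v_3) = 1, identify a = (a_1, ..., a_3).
a = (1, 1, -4)

Write a = (a_1, ..., a_3) in the standard basis. For each basis vector v_i, ℓ(v_i) = <v_i, a> is a linear equation in the a_j's. Collect the n equations into a matrix system V a = ℓ, where row i of V is v_i (expressed in the standard basis). Since V is invertible (lower-triangular with 1s on the diagonal, up to permutation), solve by back-substitution:
  V =
[[-1, 1, 0],
 [1, 0, 1],
 [1, 0, 0]]
  V a = (0, -3, 1)
Solving gives a = (1, 1, -4).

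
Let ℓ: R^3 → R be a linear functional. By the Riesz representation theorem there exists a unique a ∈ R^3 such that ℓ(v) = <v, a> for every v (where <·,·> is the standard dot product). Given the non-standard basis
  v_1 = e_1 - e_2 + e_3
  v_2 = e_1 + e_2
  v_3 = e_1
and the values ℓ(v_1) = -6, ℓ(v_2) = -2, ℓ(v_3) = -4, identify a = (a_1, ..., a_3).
a = (-4, 2, 0)

Write a = (a_1, ..., a_3) in the standard basis. For each basis vector v_i, ℓ(v_i) = <v_i, a> is a linear equation in the a_j's. Collect the n equations into a matrix system V a = ℓ, where row i of V is v_i (expressed in the standard basis). Since V is invertible (lower-triangular with 1s on the diagonal, up to permutation), solve by back-substitution:
  V =
[[1, -1, 1],
 [1, 1, 0],
 [1, 0, 0]]
  V a = (-6, -2, -4)
Solving gives a = (-4, 2, 0).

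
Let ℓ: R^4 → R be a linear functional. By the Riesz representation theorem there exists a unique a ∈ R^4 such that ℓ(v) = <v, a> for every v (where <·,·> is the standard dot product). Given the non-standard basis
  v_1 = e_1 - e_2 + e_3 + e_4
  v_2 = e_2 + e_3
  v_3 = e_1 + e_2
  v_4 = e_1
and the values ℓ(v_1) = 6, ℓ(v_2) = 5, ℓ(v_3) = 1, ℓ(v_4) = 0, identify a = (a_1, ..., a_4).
a = (0, 1, 4, 3)

Write a = (a_1, ..., a_4) in the standard basis. For each basis vector v_i, ℓ(v_i) = <v_i, a> is a linear equation in the a_j's. Collect the n equations into a matrix system V a = ℓ, where row i of V is v_i (expressed in the standard basis). Since V is invertible (lower-triangular with 1s on the diagonal, up to permutation), solve by back-substitution:
  V =
[[1, -1, 1, 1],
 [0, 1, 1, 0],
 [1, 1, 0, 0],
 [1, 0, 0, 0]]
  V a = (6, 5, 1, 0)
Solving gives a = (0, 1, 4, 3).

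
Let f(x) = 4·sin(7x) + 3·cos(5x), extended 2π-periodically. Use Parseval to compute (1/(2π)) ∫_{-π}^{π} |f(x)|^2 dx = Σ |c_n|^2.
Σ |c_n|^2 = 25/2

Expand |f|^2 and use orthogonality of {sin(nx), cos(mx)} on [-π, π]:
  ∫_{-π}^{π} sin(nx)^2 dx = π, ∫ cos(mx)^2 dx = π, and cross terms integrate to 0.
So ∫_{-π}^{π} f(x)^2 dx = 4^2 · π + 3^2 · π = (16 + 9)π.
Divide by 2π: (16 + 9)/2 = 25/2.
By Parseval, this equals Σ |c_n|^2.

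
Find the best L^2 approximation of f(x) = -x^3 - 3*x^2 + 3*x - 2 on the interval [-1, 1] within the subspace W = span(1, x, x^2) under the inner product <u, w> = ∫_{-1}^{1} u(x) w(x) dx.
g(x) = -3*x^2 + 12*x/5 - 2

The best approximation g ∈ W is the orthogonal projection of f onto W. Writing g = a_0 + a_1 x + a_2 x^2, the coefficients solve the normal equations G · a = b where
  G_{ij} = <φ_i, φ_j> and b_i = <f, φ_i>, with φ_0 = 1, φ_1 = x, φ_2 = x^2.
G =
  [2, 0, 2/3]
  [0, 2/3, 0]
  [2/3, 0, 2/5],
b = (-6, 8/5, -38/15).
Solving gives a_0 = -2, a_1 = 12/5, a_2 = -3, so
  g(x) = -3*x^2 + 12*x/5 - 2.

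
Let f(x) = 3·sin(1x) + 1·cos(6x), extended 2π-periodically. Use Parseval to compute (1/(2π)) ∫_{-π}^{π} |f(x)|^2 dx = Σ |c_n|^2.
Σ |c_n|^2 = 5

Expand |f|^2 and use orthogonality of {sin(nx), cos(mx)} on [-π, π]:
  ∫_{-π}^{π} sin(nx)^2 dx = π, ∫ cos(mx)^2 dx = π, and cross terms integrate to 0.
So ∫_{-π}^{π} f(x)^2 dx = 3^2 · π + 1^2 · π = (9 + 1)π.
Divide by 2π: (9 + 1)/2 = 5.
By Parseval, this equals Σ |c_n|^2.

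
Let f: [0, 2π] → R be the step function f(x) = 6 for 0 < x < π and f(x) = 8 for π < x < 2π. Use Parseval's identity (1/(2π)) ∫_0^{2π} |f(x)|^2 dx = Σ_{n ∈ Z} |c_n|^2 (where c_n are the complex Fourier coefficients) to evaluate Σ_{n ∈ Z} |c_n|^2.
Σ |c_n|^2 = 50

Parseval equates the L^2 energy of f (normalised by 1/(2π)) with the ℓ^2 sum of its Fourier coefficients: (1/(2π)) ∫_0^{2π} |f|^2 = Σ |c_n|^2.
Compute the left side: (1/(2π)) [∫_0^π 6^2 dx + ∫_π^{2π} 8^2 dx] = (1/(2π)) · (36π + 64π) = (36 + 64)/2 = 50.
So Σ_{n ∈ Z} |c_n|^2 = 50.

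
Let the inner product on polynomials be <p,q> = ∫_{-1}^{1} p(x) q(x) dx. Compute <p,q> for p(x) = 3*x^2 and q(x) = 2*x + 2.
<p,q> = 4

Expand the product: p(x)·q(x) = 6*x^3 + 6*x^2.
∫_{-1}^{1} of each monomial x^k gives [2/(k+1) if k even, 0 if k odd]. Integrating term-by-term (or equivalently evaluating the antiderivative F(x) = 3*x^4/2 + 2*x^3 at the endpoints):
  F(1) − F(−1) = 7/2 − (-1/2) = 4.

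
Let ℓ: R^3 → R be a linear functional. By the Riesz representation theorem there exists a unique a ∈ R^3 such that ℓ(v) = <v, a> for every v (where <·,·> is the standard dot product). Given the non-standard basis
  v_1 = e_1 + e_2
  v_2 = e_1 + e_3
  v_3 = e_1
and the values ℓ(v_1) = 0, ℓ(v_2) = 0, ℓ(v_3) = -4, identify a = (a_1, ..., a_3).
a = (-4, 4, 4)

Write a = (a_1, ..., a_3) in the standard basis. For each basis vector v_i, ℓ(v_i) = <v_i, a> is a linear equation in the a_j's. Collect the n equations into a matrix system V a = ℓ, where row i of V is v_i (expressed in the standard basis). Since V is invertible (lower-triangular with 1s on the diagonal, up to permutation), solve by back-substitution:
  V =
[[1, 1, 0],
 [1, 0, 1],
 [1, 0, 0]]
  V a = (0, 0, -4)
Solving gives a = (-4, 4, 4).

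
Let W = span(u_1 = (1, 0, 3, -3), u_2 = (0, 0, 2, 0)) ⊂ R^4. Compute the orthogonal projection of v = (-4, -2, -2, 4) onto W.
proj_W(v) = (-8/5, 0, -2, 24/5)

Set up U = [u_1 | ... | u_2] ∈ R^(4×2). The projector onto W = col(U) is P = U (U^T U)^(-1) U^T.
Compute U^T U =
  [19, 6]
  [6, 4],
and U^T v = (-22, -4).
Solve U^T U · c = U^T v for the coefficients: c = (-8/5, 7/5). The projection is proj_W(v) = U c.
Check: (v - proj_W(v)) · u_1 = 0  (should be 0).
Check: (v - proj_W(v)) · u_2 = 0  (should be 0).
Result: proj_W(v) = (-8/5, 0, -2, 24/5).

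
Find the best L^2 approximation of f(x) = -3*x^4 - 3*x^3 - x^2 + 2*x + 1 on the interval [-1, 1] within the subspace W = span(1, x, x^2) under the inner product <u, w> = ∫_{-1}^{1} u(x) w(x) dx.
g(x) = -25*x^2/7 + x/5 + 44/35

The best approximation g ∈ W is the orthogonal projection of f onto W. Writing g = a_0 + a_1 x + a_2 x^2, the coefficients solve the normal equations G · a = b where
  G_{ij} = <φ_i, φ_j> and b_i = <f, φ_i>, with φ_0 = 1, φ_1 = x, φ_2 = x^2.
G =
  [2, 0, 2/3]
  [0, 2/3, 0]
  [2/3, 0, 2/5],
b = (2/15, 2/15, -62/105).
Solving gives a_0 = 44/35, a_1 = 1/5, a_2 = -25/7, so
  g(x) = -25*x^2/7 + x/5 + 44/35.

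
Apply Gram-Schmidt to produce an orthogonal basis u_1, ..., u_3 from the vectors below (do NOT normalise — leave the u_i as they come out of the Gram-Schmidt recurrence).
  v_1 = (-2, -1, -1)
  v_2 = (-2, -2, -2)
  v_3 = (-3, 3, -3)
Orthogonal basis:
  u_1 = (-2, -1, -1)
  u_2 = (2/3, -2/3, -2/3)
  u_3 = (0, 3, -3)

Apply the Gram-Schmidt recurrence
  u_1 = v_1
  u_i = v_i − Σ_{j<i} ((v_i · u_j) / (u_j · u_j)) · u_j.

Step by step this gives:
  u_1 = (-2, -1, -1)
  u_2 = (2/3, -2/3, -2/3)
  u_3 = (0, 3, -3)

Orthogonality check:
  u_2 · u_1 = 0 (should be 0)
  u_3 · u_1 = 0 (should be 0)
  u_3 · u_2 = 0 (should be 0)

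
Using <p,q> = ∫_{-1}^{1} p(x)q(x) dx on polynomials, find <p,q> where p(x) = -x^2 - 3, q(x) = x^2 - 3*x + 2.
<p,q> = -236/15

Expand the product: p(x)·q(x) = -x^4 + 3*x^3 - 5*x^2 + 9*x - 6.
∫_{-1}^{1} of each monomial x^k gives [2/(k+1) if k even, 0 if k odd]. Integrating term-by-term (or equivalently evaluating the antiderivative F(x) = -x^5/5 + 3*x^4/4 - 5*x^3/3 + 9*x^2/2 - 6*x at the endpoints):
  F(1) − F(−1) = -157/60 − (787/60) = -236/15.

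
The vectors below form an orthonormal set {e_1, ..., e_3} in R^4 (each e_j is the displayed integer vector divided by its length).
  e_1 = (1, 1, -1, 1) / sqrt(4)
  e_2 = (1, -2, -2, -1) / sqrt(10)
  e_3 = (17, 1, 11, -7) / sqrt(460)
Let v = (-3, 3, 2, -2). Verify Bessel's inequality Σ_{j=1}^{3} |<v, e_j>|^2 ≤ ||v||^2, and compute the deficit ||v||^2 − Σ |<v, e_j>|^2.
Σ |<v, e_j>|^2 = 755/46; ||v||^2 = 26; deficit = 441/46

Write each e_j = u_j / sqrt(<u_j, u_j>) where u_j is the displayed integer vector. Then <v, e_j> = <v, u_j> / sqrt(<u_j, u_j>), so |<v, e_j>|^2 = <v, u_j>^2 / <u_j, u_j>.
Coefficients: <v, e_1> = -4/sqrt(4), <v, e_2> = -11/sqrt(10), <v, e_3> = -12/sqrt(460).
Square and sum: Σ |<v, e_j>|^2 = 755/46.
Compute ||v||^2 = v·v = 26.
Deficit = 26 − 755/46 = 441/46 ≥ 0, confirming Bessel's inequality. (The deficit equals ||v − Σ <v,e_j> e_j||^2, the squared distance from v to span{e_j}.)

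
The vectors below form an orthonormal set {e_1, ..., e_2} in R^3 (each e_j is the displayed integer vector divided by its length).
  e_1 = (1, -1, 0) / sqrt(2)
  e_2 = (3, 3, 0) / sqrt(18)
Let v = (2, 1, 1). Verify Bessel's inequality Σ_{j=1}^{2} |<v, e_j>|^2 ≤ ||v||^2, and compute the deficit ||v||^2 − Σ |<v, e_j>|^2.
Σ |<v, e_j>|^2 = 5; ||v||^2 = 6; deficit = 1

Write each e_j = u_j / sqrt(<u_j, u_j>) where u_j is the displayed integer vector. Then <v, e_j> = <v, u_j> / sqrt(<u_j, u_j>), so |<v, e_j>|^2 = <v, u_j>^2 / <u_j, u_j>.
Coefficients: <v, e_1> = 1/sqrt(2), <v, e_2> = 9/sqrt(18).
Square and sum: Σ |<v, e_j>|^2 = 5.
Compute ||v||^2 = v·v = 6.
Deficit = 6 − 5 = 1 ≥ 0, confirming Bessel's inequality. (The deficit equals ||v − Σ <v,e_j> e_j||^2, the squared distance from v to span{e_j}.)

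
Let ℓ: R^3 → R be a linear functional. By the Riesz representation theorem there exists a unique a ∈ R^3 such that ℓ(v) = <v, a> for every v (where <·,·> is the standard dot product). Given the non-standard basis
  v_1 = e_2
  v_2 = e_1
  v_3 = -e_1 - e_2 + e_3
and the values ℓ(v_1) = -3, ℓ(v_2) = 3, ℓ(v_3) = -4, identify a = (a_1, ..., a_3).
a = (3, -3, -4)

Write a = (a_1, ..., a_3) in the standard basis. For each basis vector v_i, ℓ(v_i) = <v_i, a> is a linear equation in the a_j's. Collect the n equations into a matrix system V a = ℓ, where row i of V is v_i (expressed in the standard basis). Since V is invertible (lower-triangular with 1s on the diagonal, up to permutation), solve by back-substitution:
  V =
[[0, 1, 0],
 [1, 0, 0],
 [-1, -1, 1]]
  V a = (-3, 3, -4)
Solving gives a = (3, -3, -4).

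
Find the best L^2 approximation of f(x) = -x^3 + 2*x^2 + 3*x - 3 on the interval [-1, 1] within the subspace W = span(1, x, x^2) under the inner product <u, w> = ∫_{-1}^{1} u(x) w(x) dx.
g(x) = 2*x^2 + 12*x/5 - 3

The best approximation g ∈ W is the orthogonal projection of f onto W. Writing g = a_0 + a_1 x + a_2 x^2, the coefficients solve the normal equations G · a = b where
  G_{ij} = <φ_i, φ_j> and b_i = <f, φ_i>, with φ_0 = 1, φ_1 = x, φ_2 = x^2.
G =
  [2, 0, 2/3]
  [0, 2/3, 0]
  [2/3, 0, 2/5],
b = (-14/3, 8/5, -6/5).
Solving gives a_0 = -3, a_1 = 12/5, a_2 = 2, so
  g(x) = 2*x^2 + 12*x/5 - 3.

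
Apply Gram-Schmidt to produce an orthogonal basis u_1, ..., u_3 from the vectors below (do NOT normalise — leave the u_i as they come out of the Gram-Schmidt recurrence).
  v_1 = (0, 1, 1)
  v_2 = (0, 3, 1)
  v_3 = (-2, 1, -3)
Orthogonal basis:
  u_1 = (0, 1, 1)
  u_2 = (0, 1, -1)
  u_3 = (-2, 0, 0)

Apply the Gram-Schmidt recurrence
  u_1 = v_1
  u_i = v_i − Σ_{j<i} ((v_i · u_j) / (u_j · u_j)) · u_j.

Step by step this gives:
  u_1 = (0, 1, 1)
  u_2 = (0, 1, -1)
  u_3 = (-2, 0, 0)

Orthogonality check:
  u_2 · u_1 = 0 (should be 0)
  u_3 · u_1 = 0 (should be 0)
  u_3 · u_2 = 0 (should be 0)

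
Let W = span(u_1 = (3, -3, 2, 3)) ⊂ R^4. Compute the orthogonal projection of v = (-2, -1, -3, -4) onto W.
proj_W(v) = (-63/31, 63/31, -42/31, -63/31)

Set up U = [u_1 | ... | u_1] ∈ R^(4×1). The projector onto W = col(U) is P = U (U^T U)^(-1) U^T.
Compute U^T U =
  [31],
and U^T v = (-21).
Solve U^T U · c = U^T v for the coefficients: c = (-21/31). The projection is proj_W(v) = U c.
Check: (v - proj_W(v)) · u_1 = 0  (should be 0).
Result: proj_W(v) = (-63/31, 63/31, -42/31, -63/31).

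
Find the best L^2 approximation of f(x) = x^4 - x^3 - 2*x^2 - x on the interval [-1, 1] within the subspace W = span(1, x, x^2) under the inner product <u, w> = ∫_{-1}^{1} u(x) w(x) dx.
g(x) = -8*x^2/7 - 8*x/5 - 3/35

The best approximation g ∈ W is the orthogonal projection of f onto W. Writing g = a_0 + a_1 x + a_2 x^2, the coefficients solve the normal equations G · a = b where
  G_{ij} = <φ_i, φ_j> and b_i = <f, φ_i>, with φ_0 = 1, φ_1 = x, φ_2 = x^2.
G =
  [2, 0, 2/3]
  [0, 2/3, 0]
  [2/3, 0, 2/5],
b = (-14/15, -16/15, -18/35).
Solving gives a_0 = -3/35, a_1 = -8/5, a_2 = -8/7, so
  g(x) = -8*x^2/7 - 8*x/5 - 3/35.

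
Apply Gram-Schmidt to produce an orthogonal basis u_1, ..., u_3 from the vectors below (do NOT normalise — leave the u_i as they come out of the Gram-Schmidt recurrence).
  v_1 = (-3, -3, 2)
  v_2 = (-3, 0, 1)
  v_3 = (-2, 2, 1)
Orthogonal basis:
  u_1 = (-3, -3, 2)
  u_2 = (-3/2, 3/2, 0)
  u_3 = (3/11, 3/11, 9/11)

Apply the Gram-Schmidt recurrence
  u_1 = v_1
  u_i = v_i − Σ_{j<i} ((v_i · u_j) / (u_j · u_j)) · u_j.

Step by step this gives:
  u_1 = (-3, -3, 2)
  u_2 = (-3/2, 3/2, 0)
  u_3 = (3/11, 3/11, 9/11)

Orthogonality check:
  u_2 · u_1 = 0 (should be 0)
  u_3 · u_1 = 0 (should be 0)
  u_3 · u_2 = 0 (should be 0)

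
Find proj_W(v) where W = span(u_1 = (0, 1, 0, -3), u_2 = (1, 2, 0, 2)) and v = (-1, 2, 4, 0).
proj_W(v) = (19/37, 53/37, 0, -7/37)

Set up U = [u_1 | ... | u_2] ∈ R^(4×2). The projector onto W = col(U) is P = U (U^T U)^(-1) U^T.
Compute U^T U =
  [10, -4]
  [-4, 9],
and U^T v = (2, 3).
Solve U^T U · c = U^T v for the coefficients: c = (15/37, 19/37). The projection is proj_W(v) = U c.
Check: (v - proj_W(v)) · u_1 = 0  (should be 0).
Check: (v - proj_W(v)) · u_2 = 0  (should be 0).
Result: proj_W(v) = (19/37, 53/37, 0, -7/37).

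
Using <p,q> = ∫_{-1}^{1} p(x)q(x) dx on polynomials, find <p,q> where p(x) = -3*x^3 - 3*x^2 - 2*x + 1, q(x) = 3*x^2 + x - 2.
<p,q> = -62/15

Expand the product: p(x)·q(x) = -9*x^5 - 12*x^4 - 3*x^3 + 7*x^2 + 5*x - 2.
∫_{-1}^{1} of each monomial x^k gives [2/(k+1) if k even, 0 if k odd]. Integrating term-by-term (or equivalently evaluating the antiderivative F(x) = -3*x^6/2 - 12*x^5/5 - 3*x^4/4 + 7*x^3/3 + 5*x^2/2 - 2*x at the endpoints):
  F(1) − F(−1) = -109/60 − (139/60) = -62/15.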